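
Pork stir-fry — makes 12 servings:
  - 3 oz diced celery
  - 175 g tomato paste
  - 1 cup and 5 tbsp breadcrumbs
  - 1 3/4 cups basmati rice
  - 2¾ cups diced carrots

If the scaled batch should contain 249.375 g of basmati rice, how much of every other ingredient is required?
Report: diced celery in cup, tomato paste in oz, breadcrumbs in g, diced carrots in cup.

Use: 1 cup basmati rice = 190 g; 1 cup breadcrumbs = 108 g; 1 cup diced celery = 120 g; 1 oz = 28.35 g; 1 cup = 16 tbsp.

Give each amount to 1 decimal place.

The original recipe has 332.5 g of basmati rice, so the scaling factor is 249.375 ÷ 332.5 = 3/4 = 0.75.
diced celery: 3 oz × 3/4 × 28.35 g/oz ÷ 120 g/cup ≈ 0.5 cup
tomato paste: 175 g × 3/4 ÷ 28.35 g/oz ≈ 4.6 oz
breadcrumbs: (1 cup + 5 tbsp = 1.3125 cup) × 3/4 × 108 g/cup ≈ 106.3 g
diced carrots: 2.75 cup × 3/4 ≈ 2.1 cup

diced celery: 0.5 cup; tomato paste: 4.6 oz; breadcrumbs: 106.3 g; diced carrots: 2.1 cup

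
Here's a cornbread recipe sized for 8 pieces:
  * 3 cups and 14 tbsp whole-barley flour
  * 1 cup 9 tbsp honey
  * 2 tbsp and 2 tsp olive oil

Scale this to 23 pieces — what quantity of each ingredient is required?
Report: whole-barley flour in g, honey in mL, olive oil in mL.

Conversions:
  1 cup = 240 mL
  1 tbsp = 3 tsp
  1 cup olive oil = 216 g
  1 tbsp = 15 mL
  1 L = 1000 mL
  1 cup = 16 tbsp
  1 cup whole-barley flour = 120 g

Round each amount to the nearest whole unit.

whole-barley flour: 1337 g; honey: 1078 mL; olive oil: 115 mL

Scaling factor: 23/8 = 2.875.
whole-barley flour: (3 cup + 14 tbsp = 3.875 cup) × 23/8 × 120 g/cup ≈ 1337 g
honey: (1 cup + 9 tbsp = 1.5625 cup) × 23/8 × 240 mL/cup ≈ 1078 mL
olive oil: (2 tbsp + 2 tsp = 8/3 tbsp) × 23/8 × 15 mL/tbsp = 115 mL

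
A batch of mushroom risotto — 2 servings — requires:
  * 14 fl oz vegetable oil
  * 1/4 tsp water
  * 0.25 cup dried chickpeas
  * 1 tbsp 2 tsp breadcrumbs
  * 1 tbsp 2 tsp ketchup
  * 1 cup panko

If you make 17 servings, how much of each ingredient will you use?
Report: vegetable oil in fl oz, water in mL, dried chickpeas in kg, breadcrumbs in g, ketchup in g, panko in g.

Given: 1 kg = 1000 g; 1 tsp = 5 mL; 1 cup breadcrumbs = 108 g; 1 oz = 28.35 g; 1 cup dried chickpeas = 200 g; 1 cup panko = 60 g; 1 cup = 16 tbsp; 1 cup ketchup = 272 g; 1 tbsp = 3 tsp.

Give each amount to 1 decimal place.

Scaling factor: 17/2 = 8.5.
vegetable oil: 14 fl oz × 17/2 = 119.0 fl oz
water: 0.25 tsp × 17/2 × 5 mL/tsp ≈ 10.6 mL
dried chickpeas: 0.25 cup × 17/2 × 200 g/cup ÷ 1000 g/kg ≈ 0.4 kg
breadcrumbs: (1 tbsp + 2 tsp = 5/3 tbsp) × 17/2 ÷ 16 tbsp/cup × 108 g/cup ≈ 95.6 g
ketchup: (1 tbsp + 2 tsp = 5/3 tbsp) × 17/2 ÷ 16 tbsp/cup × 272 g/cup ≈ 240.8 g
panko: 1 cup × 17/2 × 60 g/cup = 510.0 g

vegetable oil: 119.0 fl oz; water: 10.6 mL; dried chickpeas: 0.4 kg; breadcrumbs: 95.6 g; ketchup: 240.8 g; panko: 510.0 g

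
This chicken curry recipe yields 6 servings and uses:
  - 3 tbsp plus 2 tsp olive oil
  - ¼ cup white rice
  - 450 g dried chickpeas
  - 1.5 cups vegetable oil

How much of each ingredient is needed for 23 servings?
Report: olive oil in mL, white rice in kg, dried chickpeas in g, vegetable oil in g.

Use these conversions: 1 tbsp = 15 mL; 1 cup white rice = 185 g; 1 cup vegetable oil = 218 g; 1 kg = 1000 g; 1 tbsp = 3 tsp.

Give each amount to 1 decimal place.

Scaling factor: 23/6.
olive oil: (3 tbsp + 2 tsp = 11/3 tbsp) × 23/6 × 15 mL/tbsp ≈ 210.8 mL
white rice: 0.25 cup × 23/6 × 185 g/cup ÷ 1000 g/kg ≈ 0.2 kg
dried chickpeas: 450 g × 23/6 = 1725.0 g
vegetable oil: 1.5 cup × 23/6 × 218 g/cup = 1253.5 g

olive oil: 210.8 mL; white rice: 0.2 kg; dried chickpeas: 1725.0 g; vegetable oil: 1253.5 g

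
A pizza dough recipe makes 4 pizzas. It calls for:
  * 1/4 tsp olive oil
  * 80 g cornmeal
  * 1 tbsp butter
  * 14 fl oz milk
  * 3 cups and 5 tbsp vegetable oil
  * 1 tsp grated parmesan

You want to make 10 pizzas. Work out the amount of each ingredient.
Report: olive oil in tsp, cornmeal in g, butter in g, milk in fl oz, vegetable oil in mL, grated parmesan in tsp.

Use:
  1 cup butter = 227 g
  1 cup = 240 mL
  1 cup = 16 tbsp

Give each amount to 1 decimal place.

olive oil: 0.6 tsp; cornmeal: 200.0 g; butter: 35.5 g; milk: 35.0 fl oz; vegetable oil: 1987.5 mL; grated parmesan: 2.5 tsp

Scaling factor: 10/4 = 5/2 = 2.5.
olive oil: 0.25 tsp × 5/2 ≈ 0.6 tsp
cornmeal: 80 g × 5/2 = 200.0 g
butter: 1 tbsp × 5/2 ÷ 16 tbsp/cup × 227 g/cup ≈ 35.5 g
milk: 14 fl oz × 5/2 = 35.0 fl oz
vegetable oil: (3 cup + 5 tbsp = 3.3125 cup) × 5/2 × 240 mL/cup = 1987.5 mL
grated parmesan: 1 tsp × 5/2 = 2.5 tsp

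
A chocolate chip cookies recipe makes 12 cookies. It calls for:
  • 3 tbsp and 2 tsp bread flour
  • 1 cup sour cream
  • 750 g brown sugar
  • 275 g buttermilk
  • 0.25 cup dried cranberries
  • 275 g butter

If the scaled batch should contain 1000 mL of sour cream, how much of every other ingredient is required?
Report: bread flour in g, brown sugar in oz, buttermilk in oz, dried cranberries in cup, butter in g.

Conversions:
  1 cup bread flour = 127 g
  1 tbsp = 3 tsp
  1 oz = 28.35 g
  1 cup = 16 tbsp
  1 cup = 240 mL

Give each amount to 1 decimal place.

The original recipe has 240 mL of sour cream, so the scaling factor is 1000 ÷ 240 = 25/6.
bread flour: (3 tbsp + 2 tsp = 11/3 tbsp) × 25/6 ÷ 16 tbsp/cup × 127 g/cup ≈ 121.3 g
brown sugar: 750 g × 25/6 ÷ 28.35 g/oz ≈ 110.2 oz
buttermilk: 275 g × 25/6 ÷ 28.35 g/oz ≈ 40.4 oz
dried cranberries: 0.25 cup × 25/6 ≈ 1.0 cup
butter: 275 g × 25/6 ≈ 1145.8 g

bread flour: 121.3 g; brown sugar: 110.2 oz; buttermilk: 40.4 oz; dried cranberries: 1.0 cup; butter: 1145.8 g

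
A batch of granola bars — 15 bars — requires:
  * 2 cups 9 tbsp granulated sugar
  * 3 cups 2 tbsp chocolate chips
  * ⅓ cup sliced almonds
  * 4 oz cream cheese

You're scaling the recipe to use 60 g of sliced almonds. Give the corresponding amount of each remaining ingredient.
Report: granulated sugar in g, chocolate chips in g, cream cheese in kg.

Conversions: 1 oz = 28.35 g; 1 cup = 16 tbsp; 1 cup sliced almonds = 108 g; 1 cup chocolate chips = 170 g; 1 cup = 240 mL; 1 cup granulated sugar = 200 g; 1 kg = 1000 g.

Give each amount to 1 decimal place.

granulated sugar: 854.2 g; chocolate chips: 885.4 g; cream cheese: 0.2 kg

The original recipe has 36 g of sliced almonds, so the scaling factor is 60 ÷ 36 = 5/3.
granulated sugar: (2 cup + 9 tbsp = 2.5625 cup) × 5/3 × 200 g/cup ≈ 854.2 g
chocolate chips: (3 cup + 2 tbsp = 3.125 cup) × 5/3 × 170 g/cup ≈ 885.4 g
cream cheese: 4 oz × 5/3 × 28.35 g/oz ÷ 1000 g/kg ≈ 0.2 kg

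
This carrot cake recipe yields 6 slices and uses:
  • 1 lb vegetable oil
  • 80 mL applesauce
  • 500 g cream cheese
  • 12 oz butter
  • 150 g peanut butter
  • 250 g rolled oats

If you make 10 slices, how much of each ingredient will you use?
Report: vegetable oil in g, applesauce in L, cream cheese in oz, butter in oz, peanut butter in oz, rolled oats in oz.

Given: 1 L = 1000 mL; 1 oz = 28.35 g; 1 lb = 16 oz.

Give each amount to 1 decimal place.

Scaling factor: 10/6 = 5/3.
vegetable oil: 1 lb × 5/3 × 16 oz/lb × 28.35 g/oz = 756.0 g
applesauce: 80 mL × 5/3 ÷ 1000 mL/L ≈ 0.1 L
cream cheese: 500 g × 5/3 ÷ 28.35 g/oz ≈ 29.4 oz
butter: 12 oz × 5/3 = 20.0 oz
peanut butter: 150 g × 5/3 ÷ 28.35 g/oz ≈ 8.8 oz
rolled oats: 250 g × 5/3 ÷ 28.35 g/oz ≈ 14.7 oz

vegetable oil: 756.0 g; applesauce: 0.1 L; cream cheese: 29.4 oz; butter: 20.0 oz; peanut butter: 8.8 oz; rolled oats: 14.7 oz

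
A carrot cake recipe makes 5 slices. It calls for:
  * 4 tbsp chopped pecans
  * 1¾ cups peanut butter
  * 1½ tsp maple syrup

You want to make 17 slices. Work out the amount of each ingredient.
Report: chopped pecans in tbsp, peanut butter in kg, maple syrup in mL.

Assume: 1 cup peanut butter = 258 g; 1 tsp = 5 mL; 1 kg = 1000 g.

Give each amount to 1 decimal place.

chopped pecans: 13.6 tbsp; peanut butter: 1.5 kg; maple syrup: 25.5 mL

Scaling factor: 17/5 = 3.4.
chopped pecans: 4 tbsp × 17/5 = 13.6 tbsp
peanut butter: 1.75 cup × 17/5 × 258 g/cup ÷ 1000 g/kg ≈ 1.5 kg
maple syrup: 1.5 tsp × 17/5 × 5 mL/tsp = 25.5 mL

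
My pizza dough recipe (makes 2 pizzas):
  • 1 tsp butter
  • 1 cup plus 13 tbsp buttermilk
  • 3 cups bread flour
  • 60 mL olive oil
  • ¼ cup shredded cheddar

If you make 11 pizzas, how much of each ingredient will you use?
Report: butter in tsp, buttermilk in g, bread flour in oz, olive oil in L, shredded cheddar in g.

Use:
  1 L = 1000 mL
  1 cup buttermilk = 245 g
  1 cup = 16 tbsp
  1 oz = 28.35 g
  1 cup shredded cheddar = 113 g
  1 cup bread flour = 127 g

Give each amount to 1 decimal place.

butter: 5.5 tsp; buttermilk: 2442.3 g; bread flour: 73.9 oz; olive oil: 0.3 L; shredded cheddar: 155.4 g

Scaling factor: 11/2 = 5.5.
butter: 1 tsp × 11/2 = 5.5 tsp
buttermilk: (1 cup + 13 tbsp = 1.8125 cup) × 11/2 × 245 g/cup ≈ 2442.3 g
bread flour: 3 cup × 11/2 × 127 g/cup ÷ 28.35 g/oz ≈ 73.9 oz
olive oil: 60 mL × 11/2 ÷ 1000 mL/L ≈ 0.3 L
shredded cheddar: 0.25 cup × 11/2 × 113 g/cup ≈ 155.4 g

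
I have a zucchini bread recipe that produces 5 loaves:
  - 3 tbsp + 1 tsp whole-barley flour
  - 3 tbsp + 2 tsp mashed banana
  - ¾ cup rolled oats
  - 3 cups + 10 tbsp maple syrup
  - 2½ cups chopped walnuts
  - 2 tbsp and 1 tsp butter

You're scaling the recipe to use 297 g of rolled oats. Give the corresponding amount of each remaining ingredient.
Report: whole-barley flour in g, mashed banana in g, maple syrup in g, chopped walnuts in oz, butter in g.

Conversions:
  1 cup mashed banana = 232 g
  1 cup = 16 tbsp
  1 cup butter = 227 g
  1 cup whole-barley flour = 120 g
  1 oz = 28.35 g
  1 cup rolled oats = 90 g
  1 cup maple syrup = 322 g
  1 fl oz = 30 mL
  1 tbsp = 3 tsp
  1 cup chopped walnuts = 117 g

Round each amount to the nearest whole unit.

whole-barley flour: 110 g; mashed banana: 234 g; maple syrup: 5136 g; chopped walnuts: 45 oz; butter: 146 g

The original recipe has 67.5 g of rolled oats, so the scaling factor is 297 ÷ 67.5 = 22/5 = 4.4.
whole-barley flour: (3 tbsp + 1 tsp = 10/3 tbsp) × 22/5 ÷ 16 tbsp/cup × 120 g/cup = 110 g
mashed banana: (3 tbsp + 2 tsp = 11/3 tbsp) × 22/5 ÷ 16 tbsp/cup × 232 g/cup ≈ 234 g
maple syrup: (3 cup + 10 tbsp = 3.625 cup) × 22/5 × 322 g/cup ≈ 5136 g
chopped walnuts: 2.5 cup × 22/5 × 117 g/cup ÷ 28.35 g/oz ≈ 45 oz
butter: (2 tbsp + 1 tsp = 7/3 tbsp) × 22/5 ÷ 16 tbsp/cup × 227 g/cup ≈ 146 g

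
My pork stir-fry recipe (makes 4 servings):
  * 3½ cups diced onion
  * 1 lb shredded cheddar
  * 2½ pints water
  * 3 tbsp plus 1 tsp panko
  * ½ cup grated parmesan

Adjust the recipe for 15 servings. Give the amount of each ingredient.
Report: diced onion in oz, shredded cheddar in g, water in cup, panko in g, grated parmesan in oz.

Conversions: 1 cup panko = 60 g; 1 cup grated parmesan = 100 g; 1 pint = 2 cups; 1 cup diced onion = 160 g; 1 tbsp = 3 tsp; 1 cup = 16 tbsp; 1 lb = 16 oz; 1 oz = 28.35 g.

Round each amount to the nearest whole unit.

diced onion: 74 oz; shredded cheddar: 1701 g; water: 19 cup; panko: 47 g; grated parmesan: 7 oz

Scaling factor: 15/4 = 3.75.
diced onion: 3.5 cup × 15/4 × 160 g/cup ÷ 28.35 g/oz ≈ 74 oz
shredded cheddar: 1 lb × 15/4 × 16 oz/lb × 28.35 g/oz = 1701 g
water: 2.5 pint × 15/4 × 2 cup/pint ≈ 19 cup
panko: (3 tbsp + 1 tsp = 10/3 tbsp) × 15/4 ÷ 16 tbsp/cup × 60 g/cup ≈ 47 g
grated parmesan: 0.5 cup × 15/4 × 100 g/cup ÷ 28.35 g/oz ≈ 7 oz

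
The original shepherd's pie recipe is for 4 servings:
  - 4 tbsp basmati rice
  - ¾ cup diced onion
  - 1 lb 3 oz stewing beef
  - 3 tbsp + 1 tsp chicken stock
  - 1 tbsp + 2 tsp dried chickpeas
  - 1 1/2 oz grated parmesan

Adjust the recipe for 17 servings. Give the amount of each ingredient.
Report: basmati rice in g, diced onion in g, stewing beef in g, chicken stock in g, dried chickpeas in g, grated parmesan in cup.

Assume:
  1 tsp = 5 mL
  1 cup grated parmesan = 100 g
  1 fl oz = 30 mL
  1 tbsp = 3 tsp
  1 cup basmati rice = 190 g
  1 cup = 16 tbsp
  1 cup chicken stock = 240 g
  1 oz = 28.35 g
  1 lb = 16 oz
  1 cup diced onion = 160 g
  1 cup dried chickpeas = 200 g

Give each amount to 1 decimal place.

basmati rice: 201.9 g; diced onion: 510.0 g; stewing beef: 2289.3 g; chicken stock: 212.5 g; dried chickpeas: 88.5 g; grated parmesan: 1.8 cup

Scaling factor: 17/4 = 4.25.
basmati rice: 4 tbsp × 17/4 ÷ 16 tbsp/cup × 190 g/cup ≈ 201.9 g
diced onion: 0.75 cup × 17/4 × 160 g/cup = 510.0 g
stewing beef: (1 lb + 3 oz = 1.1875 lb) × 17/4 × 16 oz/lb × 28.35 g/oz ≈ 2289.3 g
chicken stock: (3 tbsp + 1 tsp = 10/3 tbsp) × 17/4 ÷ 16 tbsp/cup × 240 g/cup = 212.5 g
dried chickpeas: (1 tbsp + 2 tsp = 5/3 tbsp) × 17/4 ÷ 16 tbsp/cup × 200 g/cup ≈ 88.5 g
grated parmesan: 1.5 oz × 17/4 × 28.35 g/oz ÷ 100 g/cup ≈ 1.8 cup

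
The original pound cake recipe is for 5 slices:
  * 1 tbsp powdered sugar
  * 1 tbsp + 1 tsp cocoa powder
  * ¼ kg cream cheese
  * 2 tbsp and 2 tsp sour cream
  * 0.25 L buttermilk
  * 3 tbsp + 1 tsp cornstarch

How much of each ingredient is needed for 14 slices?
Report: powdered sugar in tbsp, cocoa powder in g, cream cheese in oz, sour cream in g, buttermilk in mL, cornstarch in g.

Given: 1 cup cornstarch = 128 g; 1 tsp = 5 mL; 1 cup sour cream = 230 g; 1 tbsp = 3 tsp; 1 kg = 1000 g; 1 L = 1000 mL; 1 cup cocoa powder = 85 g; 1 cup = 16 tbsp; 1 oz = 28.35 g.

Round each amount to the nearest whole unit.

powdered sugar: 3 tbsp; cocoa powder: 20 g; cream cheese: 25 oz; sour cream: 107 g; buttermilk: 700 mL; cornstarch: 75 g

Scaling factor: 14/5 = 2.8.
powdered sugar: 1 tbsp × 14/5 ≈ 3 tbsp
cocoa powder: (1 tbsp + 1 tsp = 4/3 tbsp) × 14/5 ÷ 16 tbsp/cup × 85 g/cup ≈ 20 g
cream cheese: 0.25 kg × 14/5 × 1000 g/kg ÷ 28.35 g/oz ≈ 25 oz
sour cream: (2 tbsp + 2 tsp = 8/3 tbsp) × 14/5 ÷ 16 tbsp/cup × 230 g/cup ≈ 107 g
buttermilk: 0.25 L × 14/5 × 1000 mL/L = 700 mL
cornstarch: (3 tbsp + 1 tsp = 10/3 tbsp) × 14/5 ÷ 16 tbsp/cup × 128 g/cup ≈ 75 g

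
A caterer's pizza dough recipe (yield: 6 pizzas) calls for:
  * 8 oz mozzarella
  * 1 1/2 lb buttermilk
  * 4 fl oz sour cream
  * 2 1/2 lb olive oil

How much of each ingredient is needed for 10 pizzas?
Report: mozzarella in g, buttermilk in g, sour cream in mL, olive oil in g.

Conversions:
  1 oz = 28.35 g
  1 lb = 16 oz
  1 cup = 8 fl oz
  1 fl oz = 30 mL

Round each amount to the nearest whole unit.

Scaling factor: 10/6 = 5/3.
mozzarella: 8 oz × 5/3 × 28.35 g/oz = 378 g
buttermilk: 1.5 lb × 5/3 × 16 oz/lb × 28.35 g/oz = 1134 g
sour cream: 4 fl oz × 5/3 × 30 mL/fl oz = 200 mL
olive oil: 2.5 lb × 5/3 × 16 oz/lb × 28.35 g/oz = 1890 g

mozzarella: 378 g; buttermilk: 1134 g; sour cream: 200 mL; olive oil: 1890 g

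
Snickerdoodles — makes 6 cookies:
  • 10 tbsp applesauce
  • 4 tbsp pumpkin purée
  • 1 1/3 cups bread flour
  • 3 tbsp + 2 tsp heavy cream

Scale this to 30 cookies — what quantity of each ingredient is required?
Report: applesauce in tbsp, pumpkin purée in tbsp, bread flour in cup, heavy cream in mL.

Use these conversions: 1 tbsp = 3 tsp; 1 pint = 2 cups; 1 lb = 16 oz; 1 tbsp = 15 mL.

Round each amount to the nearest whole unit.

applesauce: 50 tbsp; pumpkin purée: 20 tbsp; bread flour: 7 cup; heavy cream: 275 mL

Scaling factor: 30/6 = 5.
applesauce: 10 tbsp × 5 = 50 tbsp
pumpkin purée: 4 tbsp × 5 = 20 tbsp
bread flour: 4/3 cup × 5 ≈ 7 cup
heavy cream: (3 tbsp + 2 tsp = 11/3 tbsp) × 5 × 15 mL/tbsp = 275 mL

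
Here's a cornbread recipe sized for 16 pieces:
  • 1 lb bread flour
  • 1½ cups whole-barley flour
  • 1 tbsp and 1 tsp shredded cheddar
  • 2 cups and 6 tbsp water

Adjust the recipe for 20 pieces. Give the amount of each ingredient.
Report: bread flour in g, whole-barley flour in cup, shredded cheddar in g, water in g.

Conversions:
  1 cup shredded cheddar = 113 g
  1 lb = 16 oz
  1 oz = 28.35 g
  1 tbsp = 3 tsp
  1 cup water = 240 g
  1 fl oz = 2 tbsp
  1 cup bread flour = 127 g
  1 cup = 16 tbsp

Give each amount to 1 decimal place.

Scaling factor: 20/16 = 5/4 = 1.25.
bread flour: 1 lb × 5/4 × 16 oz/lb × 28.35 g/oz = 567.0 g
whole-barley flour: 1.5 cup × 5/4 ≈ 1.9 cup
shredded cheddar: (1 tbsp + 1 tsp = 4/3 tbsp) × 5/4 ÷ 16 tbsp/cup × 113 g/cup ≈ 11.8 g
water: (2 cup + 6 tbsp = 2.375 cup) × 5/4 × 240 g/cup = 712.5 g

bread flour: 567.0 g; whole-barley flour: 1.9 cup; shredded cheddar: 11.8 g; water: 712.5 g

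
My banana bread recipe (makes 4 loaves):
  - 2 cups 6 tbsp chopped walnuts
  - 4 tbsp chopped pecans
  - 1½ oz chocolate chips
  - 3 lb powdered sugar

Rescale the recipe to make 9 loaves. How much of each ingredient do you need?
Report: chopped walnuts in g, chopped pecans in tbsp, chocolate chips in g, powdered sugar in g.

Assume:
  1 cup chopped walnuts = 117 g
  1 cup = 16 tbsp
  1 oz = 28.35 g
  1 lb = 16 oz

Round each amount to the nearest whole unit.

Scaling factor: 9/4 = 2.25.
chopped walnuts: (2 cup + 6 tbsp = 2.375 cup) × 9/4 × 117 g/cup ≈ 625 g
chopped pecans: 4 tbsp × 9/4 = 9 tbsp
chocolate chips: 1.5 oz × 9/4 × 28.35 g/oz ≈ 96 g
powdered sugar: 3 lb × 9/4 × 16 oz/lb × 28.35 g/oz ≈ 3062 g

chopped walnuts: 625 g; chopped pecans: 9 tbsp; chocolate chips: 96 g; powdered sugar: 3062 g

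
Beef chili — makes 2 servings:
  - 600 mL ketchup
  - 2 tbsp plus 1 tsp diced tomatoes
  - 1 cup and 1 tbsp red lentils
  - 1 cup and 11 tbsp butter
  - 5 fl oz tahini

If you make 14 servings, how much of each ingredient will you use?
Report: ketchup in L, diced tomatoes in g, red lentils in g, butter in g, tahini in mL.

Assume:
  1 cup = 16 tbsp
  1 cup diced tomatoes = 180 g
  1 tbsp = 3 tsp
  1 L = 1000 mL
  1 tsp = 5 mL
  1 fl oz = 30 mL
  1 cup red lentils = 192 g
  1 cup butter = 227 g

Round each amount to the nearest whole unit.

Scaling factor: 14/2 = 7.
ketchup: 600 mL × 7 ÷ 1000 mL/L ≈ 4 L
diced tomatoes: (2 tbsp + 1 tsp = 7/3 tbsp) × 7 ÷ 16 tbsp/cup × 180 g/cup ≈ 184 g
red lentils: (1 cup + 1 tbsp = 1.0625 cup) × 7 × 192 g/cup = 1428 g
butter: (1 cup + 11 tbsp = 1.6875 cup) × 7 × 227 g/cup ≈ 2681 g
tahini: 5 fl oz × 7 × 30 mL/fl oz = 1050 mL

ketchup: 4 L; diced tomatoes: 184 g; red lentils: 1428 g; butter: 2681 g; tahini: 1050 mL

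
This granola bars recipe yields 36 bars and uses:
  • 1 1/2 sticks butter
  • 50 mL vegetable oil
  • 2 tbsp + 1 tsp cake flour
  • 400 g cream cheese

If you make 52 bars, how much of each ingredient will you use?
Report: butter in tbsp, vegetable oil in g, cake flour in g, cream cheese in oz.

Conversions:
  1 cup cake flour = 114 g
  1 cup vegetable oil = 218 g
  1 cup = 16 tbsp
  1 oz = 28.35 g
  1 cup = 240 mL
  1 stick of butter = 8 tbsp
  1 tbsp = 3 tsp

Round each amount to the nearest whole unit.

butter: 17 tbsp; vegetable oil: 66 g; cake flour: 24 g; cream cheese: 20 oz

Scaling factor: 52/36 = 13/9.
butter: 1.5 stick × 13/9 × 8 tbsp/stick ≈ 17 tbsp
vegetable oil: 50 mL × 13/9 ÷ 240 mL/cup × 218 g/cup ≈ 66 g
cake flour: (2 tbsp + 1 tsp = 7/3 tbsp) × 13/9 ÷ 16 tbsp/cup × 114 g/cup ≈ 24 g
cream cheese: 400 g × 13/9 ÷ 28.35 g/oz ≈ 20 oz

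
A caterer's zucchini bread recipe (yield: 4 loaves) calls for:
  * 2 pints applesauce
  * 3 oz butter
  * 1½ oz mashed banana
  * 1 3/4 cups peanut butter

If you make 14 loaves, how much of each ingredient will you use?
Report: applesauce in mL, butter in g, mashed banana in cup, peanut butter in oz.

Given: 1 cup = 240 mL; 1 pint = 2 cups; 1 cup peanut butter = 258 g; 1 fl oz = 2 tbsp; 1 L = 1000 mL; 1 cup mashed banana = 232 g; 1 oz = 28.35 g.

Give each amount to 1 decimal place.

applesauce: 3360.0 mL; butter: 297.7 g; mashed banana: 0.6 cup; peanut butter: 55.7 oz

Scaling factor: 14/4 = 7/2 = 3.5.
applesauce: 2 pint × 7/2 × 2 cup/pint × 240 mL/cup = 3360.0 mL
butter: 3 oz × 7/2 × 28.35 g/oz ≈ 297.7 g
mashed banana: 1.5 oz × 7/2 × 28.35 g/oz ÷ 232 g/cup ≈ 0.6 cup
peanut butter: 1.75 cup × 7/2 × 258 g/cup ÷ 28.35 g/oz ≈ 55.7 oz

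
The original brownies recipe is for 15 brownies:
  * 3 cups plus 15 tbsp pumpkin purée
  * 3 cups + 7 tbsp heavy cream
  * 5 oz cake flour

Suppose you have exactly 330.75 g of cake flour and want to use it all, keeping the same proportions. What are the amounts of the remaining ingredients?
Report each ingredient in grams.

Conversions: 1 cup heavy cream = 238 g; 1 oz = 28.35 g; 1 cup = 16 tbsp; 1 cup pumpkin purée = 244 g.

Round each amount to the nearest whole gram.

pumpkin purée: 2242 g; heavy cream: 1909 g

The original recipe has 141.75 g of cake flour, so the scaling factor is 330.75 ÷ 141.75 = 7/3.
pumpkin purée: (3 cup + 15 tbsp = 3.9375 cup) × 7/3 × 244 g/cup ≈ 2242 g
heavy cream: (3 cup + 7 tbsp = 3.4375 cup) × 7/3 × 238 g/cup ≈ 1909 g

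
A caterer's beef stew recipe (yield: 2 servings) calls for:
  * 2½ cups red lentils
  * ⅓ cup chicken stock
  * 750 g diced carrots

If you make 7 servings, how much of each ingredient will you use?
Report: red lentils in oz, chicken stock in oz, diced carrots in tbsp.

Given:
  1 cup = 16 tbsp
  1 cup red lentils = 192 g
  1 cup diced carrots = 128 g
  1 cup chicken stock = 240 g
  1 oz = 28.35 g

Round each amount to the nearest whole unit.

red lentils: 59 oz; chicken stock: 10 oz; diced carrots: 328 tbsp

Scaling factor: 7/2 = 3.5.
red lentils: 2.5 cup × 7/2 × 192 g/cup ÷ 28.35 g/oz ≈ 59 oz
chicken stock: 1/3 cup × 7/2 × 240 g/cup ÷ 28.35 g/oz ≈ 10 oz
diced carrots: 750 g × 7/2 ÷ 128 g/cup × 16 tbsp/cup ≈ 328 tbsp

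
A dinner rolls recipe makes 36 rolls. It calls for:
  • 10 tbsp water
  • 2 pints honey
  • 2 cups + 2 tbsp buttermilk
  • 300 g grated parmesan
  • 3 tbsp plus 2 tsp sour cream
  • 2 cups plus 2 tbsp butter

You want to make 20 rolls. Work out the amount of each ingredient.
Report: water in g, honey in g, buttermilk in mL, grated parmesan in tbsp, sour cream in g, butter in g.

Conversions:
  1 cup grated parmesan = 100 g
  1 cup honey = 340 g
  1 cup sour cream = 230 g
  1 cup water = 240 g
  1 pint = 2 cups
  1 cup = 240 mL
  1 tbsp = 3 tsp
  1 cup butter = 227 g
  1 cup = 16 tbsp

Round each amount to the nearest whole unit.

Scaling factor: 20/36 = 5/9.
water: 10 tbsp × 5/9 ÷ 16 tbsp/cup × 240 g/cup ≈ 83 g
honey: 2 pint × 5/9 × 2 cup/pint × 340 g/cup ≈ 756 g
buttermilk: (2 cup + 2 tbsp = 2.125 cup) × 5/9 × 240 mL/cup ≈ 283 mL
grated parmesan: 300 g × 5/9 ÷ 100 g/cup × 16 tbsp/cup ≈ 27 tbsp
sour cream: (3 tbsp + 2 tsp = 11/3 tbsp) × 5/9 ÷ 16 tbsp/cup × 230 g/cup ≈ 29 g
butter: (2 cup + 2 tbsp = 2.125 cup) × 5/9 × 227 g/cup ≈ 268 g

water: 83 g; honey: 756 g; buttermilk: 283 mL; grated parmesan: 27 tbsp; sour cream: 29 g; butter: 268 g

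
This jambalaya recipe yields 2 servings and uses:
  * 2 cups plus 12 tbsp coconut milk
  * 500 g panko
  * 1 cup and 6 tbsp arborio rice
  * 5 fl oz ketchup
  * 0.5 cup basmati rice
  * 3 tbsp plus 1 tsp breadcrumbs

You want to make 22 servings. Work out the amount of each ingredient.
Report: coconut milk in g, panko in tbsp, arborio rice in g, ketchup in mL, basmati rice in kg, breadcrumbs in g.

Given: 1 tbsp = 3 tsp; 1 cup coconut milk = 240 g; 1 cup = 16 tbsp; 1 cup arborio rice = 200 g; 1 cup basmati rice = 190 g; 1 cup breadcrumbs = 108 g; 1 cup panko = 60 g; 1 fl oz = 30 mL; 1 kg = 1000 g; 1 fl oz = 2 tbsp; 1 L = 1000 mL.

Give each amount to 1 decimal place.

coconut milk: 7260.0 g; panko: 1466.7 tbsp; arborio rice: 3025.0 g; ketchup: 1650.0 mL; basmati rice: 1.0 kg; breadcrumbs: 247.5 g

Scaling factor: 22/2 = 11.
coconut milk: (2 cup + 12 tbsp = 2.75 cup) × 11 × 240 g/cup = 7260.0 g
panko: 500 g × 11 ÷ 60 g/cup × 16 tbsp/cup ≈ 1466.7 tbsp
arborio rice: (1 cup + 6 tbsp = 1.375 cup) × 11 × 200 g/cup = 3025.0 g
ketchup: 5 fl oz × 11 × 30 mL/fl oz = 1650.0 mL
basmati rice: 0.5 cup × 11 × 190 g/cup ÷ 1000 g/kg ≈ 1.0 kg
breadcrumbs: (3 tbsp + 1 tsp = 10/3 tbsp) × 11 ÷ 16 tbsp/cup × 108 g/cup = 247.5 g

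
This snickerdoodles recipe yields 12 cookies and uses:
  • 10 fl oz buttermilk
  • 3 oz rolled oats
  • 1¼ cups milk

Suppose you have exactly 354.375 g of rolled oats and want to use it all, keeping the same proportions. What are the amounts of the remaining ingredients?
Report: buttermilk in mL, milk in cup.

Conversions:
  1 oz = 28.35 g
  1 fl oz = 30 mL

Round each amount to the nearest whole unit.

The original recipe has 85.05 g of rolled oats, so the scaling factor is 354.375 ÷ 85.05 = 25/6.
buttermilk: 10 fl oz × 25/6 × 30 mL/fl oz = 1250 mL
milk: 1.25 cup × 25/6 ≈ 5 cup

buttermilk: 1250 mL; milk: 5 cup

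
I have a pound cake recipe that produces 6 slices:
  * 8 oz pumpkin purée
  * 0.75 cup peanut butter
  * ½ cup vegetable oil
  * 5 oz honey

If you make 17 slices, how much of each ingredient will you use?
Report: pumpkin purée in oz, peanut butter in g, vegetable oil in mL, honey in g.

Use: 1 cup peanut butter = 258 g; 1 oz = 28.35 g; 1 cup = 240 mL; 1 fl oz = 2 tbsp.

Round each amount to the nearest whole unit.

Scaling factor: 17/6.
pumpkin purée: 8 oz × 17/6 ≈ 23 oz
peanut butter: 0.75 cup × 17/6 × 258 g/cup ≈ 548 g
vegetable oil: 0.5 cup × 17/6 × 240 mL/cup = 340 mL
honey: 5 oz × 17/6 × 28.35 g/oz ≈ 402 g

pumpkin purée: 23 oz; peanut butter: 548 g; vegetable oil: 340 mL; honey: 402 g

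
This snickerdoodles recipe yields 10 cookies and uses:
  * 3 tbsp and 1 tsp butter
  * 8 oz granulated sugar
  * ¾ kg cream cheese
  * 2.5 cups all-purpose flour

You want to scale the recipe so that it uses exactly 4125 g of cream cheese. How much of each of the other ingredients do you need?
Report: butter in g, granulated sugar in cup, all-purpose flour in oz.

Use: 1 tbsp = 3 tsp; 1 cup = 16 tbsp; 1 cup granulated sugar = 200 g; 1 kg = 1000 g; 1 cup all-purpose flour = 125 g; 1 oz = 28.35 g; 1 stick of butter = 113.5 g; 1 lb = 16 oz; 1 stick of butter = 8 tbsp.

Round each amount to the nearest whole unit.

butter: 260 g; granulated sugar: 6 cup; all-purpose flour: 61 oz

The original recipe has 750 g of cream cheese, so the scaling factor is 4125 ÷ 750 = 11/2 = 5.5.
butter: (3 tbsp + 1 tsp = 10/3 tbsp) × 11/2 ÷ 8 tbsp/stick × 113.5 g/stick ≈ 260 g
granulated sugar: 8 oz × 11/2 × 28.35 g/oz ÷ 200 g/cup ≈ 6 cup
all-purpose flour: 2.5 cup × 11/2 × 125 g/cup ÷ 28.35 g/oz ≈ 61 oz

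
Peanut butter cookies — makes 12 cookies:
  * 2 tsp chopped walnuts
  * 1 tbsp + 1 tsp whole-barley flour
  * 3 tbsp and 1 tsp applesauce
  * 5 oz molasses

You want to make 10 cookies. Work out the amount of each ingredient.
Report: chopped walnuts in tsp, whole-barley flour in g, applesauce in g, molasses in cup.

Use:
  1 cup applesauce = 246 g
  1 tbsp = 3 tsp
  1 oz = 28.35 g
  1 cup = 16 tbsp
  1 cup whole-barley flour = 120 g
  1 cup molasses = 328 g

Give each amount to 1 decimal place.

Scaling factor: 10/12 = 5/6.
chopped walnuts: 2 tsp × 5/6 ≈ 1.7 tsp
whole-barley flour: (1 tbsp + 1 tsp = 4/3 tbsp) × 5/6 ÷ 16 tbsp/cup × 120 g/cup ≈ 8.3 g
applesauce: (3 tbsp + 1 tsp = 10/3 tbsp) × 5/6 ÷ 16 tbsp/cup × 246 g/cup ≈ 42.7 g
molasses: 5 oz × 5/6 × 28.35 g/oz ÷ 328 g/cup ≈ 0.4 cup

chopped walnuts: 1.7 tsp; whole-barley flour: 8.3 g; applesauce: 42.7 g; molasses: 0.4 cup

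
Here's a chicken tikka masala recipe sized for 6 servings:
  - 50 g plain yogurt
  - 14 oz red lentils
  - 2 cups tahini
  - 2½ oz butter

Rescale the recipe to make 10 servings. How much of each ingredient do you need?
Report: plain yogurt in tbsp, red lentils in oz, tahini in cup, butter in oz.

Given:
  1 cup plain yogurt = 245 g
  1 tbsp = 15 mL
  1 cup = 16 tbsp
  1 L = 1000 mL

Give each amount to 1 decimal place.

Scaling factor: 10/6 = 5/3.
plain yogurt: 50 g × 5/3 ÷ 245 g/cup × 16 tbsp/cup ≈ 5.4 tbsp
red lentils: 14 oz × 5/3 ≈ 23.3 oz
tahini: 2 cup × 5/3 ≈ 3.3 cup
butter: 2.5 oz × 5/3 ≈ 4.2 oz

plain yogurt: 5.4 tbsp; red lentils: 23.3 oz; tahini: 3.3 cup; butter: 4.2 oz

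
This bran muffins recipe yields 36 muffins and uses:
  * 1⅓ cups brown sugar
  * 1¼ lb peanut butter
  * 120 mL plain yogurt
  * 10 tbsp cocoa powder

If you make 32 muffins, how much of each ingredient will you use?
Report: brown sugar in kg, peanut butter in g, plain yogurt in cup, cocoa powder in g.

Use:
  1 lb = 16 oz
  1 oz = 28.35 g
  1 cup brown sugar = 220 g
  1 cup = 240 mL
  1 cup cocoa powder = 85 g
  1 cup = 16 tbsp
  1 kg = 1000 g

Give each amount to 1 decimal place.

brown sugar: 0.3 kg; peanut butter: 504.0 g; plain yogurt: 0.4 cup; cocoa powder: 47.2 g

Scaling factor: 32/36 = 8/9.
brown sugar: 4/3 cup × 8/9 × 220 g/cup ÷ 1000 g/kg ≈ 0.3 kg
peanut butter: 1.25 lb × 8/9 × 16 oz/lb × 28.35 g/oz = 504.0 g
plain yogurt: 120 mL × 8/9 ÷ 240 mL/cup ≈ 0.4 cup
cocoa powder: 10 tbsp × 8/9 ÷ 16 tbsp/cup × 85 g/cup ≈ 47.2 g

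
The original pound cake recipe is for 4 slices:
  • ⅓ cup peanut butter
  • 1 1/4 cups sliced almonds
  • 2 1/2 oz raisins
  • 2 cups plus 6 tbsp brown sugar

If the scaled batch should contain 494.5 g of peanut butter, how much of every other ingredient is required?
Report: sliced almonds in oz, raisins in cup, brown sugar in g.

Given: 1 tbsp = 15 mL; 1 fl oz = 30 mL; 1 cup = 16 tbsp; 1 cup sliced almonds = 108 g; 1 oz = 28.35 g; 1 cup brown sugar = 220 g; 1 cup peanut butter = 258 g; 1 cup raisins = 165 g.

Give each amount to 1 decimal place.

The original recipe has 86 g of peanut butter, so the scaling factor is 494.5 ÷ 86 = 23/4 = 5.75.
sliced almonds: 1.25 cup × 23/4 × 108 g/cup ÷ 28.35 g/oz ≈ 27.4 oz
raisins: 2.5 oz × 23/4 × 28.35 g/oz ÷ 165 g/cup ≈ 2.5 cup
brown sugar: (2 cup + 6 tbsp = 2.375 cup) × 23/4 × 220 g/cup ≈ 3004.4 g

sliced almonds: 27.4 oz; raisins: 2.5 cup; brown sugar: 3004.4 g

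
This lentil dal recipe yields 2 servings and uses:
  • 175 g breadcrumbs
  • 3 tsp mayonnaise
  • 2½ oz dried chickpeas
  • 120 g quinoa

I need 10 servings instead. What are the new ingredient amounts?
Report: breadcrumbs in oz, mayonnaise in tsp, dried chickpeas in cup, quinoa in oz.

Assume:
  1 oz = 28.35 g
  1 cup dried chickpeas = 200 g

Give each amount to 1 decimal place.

Scaling factor: 10/2 = 5.
breadcrumbs: 175 g × 5 ÷ 28.35 g/oz ≈ 30.9 oz
mayonnaise: 3 tsp × 5 = 15.0 tsp
dried chickpeas: 2.5 oz × 5 × 28.35 g/oz ÷ 200 g/cup ≈ 1.8 cup
quinoa: 120 g × 5 ÷ 28.35 g/oz ≈ 21.2 oz

breadcrumbs: 30.9 oz; mayonnaise: 15.0 tsp; dried chickpeas: 1.8 cup; quinoa: 21.2 oz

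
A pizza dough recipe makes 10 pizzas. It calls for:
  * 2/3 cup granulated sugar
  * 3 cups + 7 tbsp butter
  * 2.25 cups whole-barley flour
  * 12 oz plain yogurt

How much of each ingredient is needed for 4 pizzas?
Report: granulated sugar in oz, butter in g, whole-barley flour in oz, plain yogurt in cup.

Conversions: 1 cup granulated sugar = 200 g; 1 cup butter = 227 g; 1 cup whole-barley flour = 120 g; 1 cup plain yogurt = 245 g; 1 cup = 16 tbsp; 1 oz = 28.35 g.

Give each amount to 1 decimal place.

Scaling factor: 4/10 = 2/5 = 0.4.
granulated sugar: 2/3 cup × 2/5 × 200 g/cup ÷ 28.35 g/oz ≈ 1.9 oz
butter: (3 cup + 7 tbsp = 3.4375 cup) × 2/5 × 227 g/cup ≈ 312.1 g
whole-barley flour: 2.25 cup × 2/5 × 120 g/cup ÷ 28.35 g/oz ≈ 3.8 oz
plain yogurt: 12 oz × 2/5 × 28.35 g/oz ÷ 245 g/cup ≈ 0.6 cup

granulated sugar: 1.9 oz; butter: 312.1 g; whole-barley flour: 3.8 oz; plain yogurt: 0.6 cup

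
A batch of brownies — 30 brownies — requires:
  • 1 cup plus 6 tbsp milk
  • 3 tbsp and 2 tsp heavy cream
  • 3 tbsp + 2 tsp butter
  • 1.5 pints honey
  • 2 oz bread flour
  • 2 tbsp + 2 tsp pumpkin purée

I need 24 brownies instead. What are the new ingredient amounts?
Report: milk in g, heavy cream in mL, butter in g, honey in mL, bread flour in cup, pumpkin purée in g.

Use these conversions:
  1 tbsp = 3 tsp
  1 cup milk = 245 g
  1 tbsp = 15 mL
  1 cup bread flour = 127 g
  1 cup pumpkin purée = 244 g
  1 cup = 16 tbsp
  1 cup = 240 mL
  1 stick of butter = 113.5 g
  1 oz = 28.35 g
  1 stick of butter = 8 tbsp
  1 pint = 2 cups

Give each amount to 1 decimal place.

Scaling factor: 24/30 = 4/5 = 0.8.
milk: (1 cup + 6 tbsp = 1.375 cup) × 4/5 × 245 g/cup = 269.5 g
heavy cream: (3 tbsp + 2 tsp = 11/3 tbsp) × 4/5 × 15 mL/tbsp = 44.0 mL
butter: (3 tbsp + 2 tsp = 11/3 tbsp) × 4/5 ÷ 8 tbsp/stick × 113.5 g/stick ≈ 41.6 g
honey: 1.5 pint × 4/5 × 2 cup/pint × 240 mL/cup = 576.0 mL
bread flour: 2 oz × 4/5 × 28.35 g/oz ÷ 127 g/cup ≈ 0.4 cup
pumpkin purée: (2 tbsp + 2 tsp = 8/3 tbsp) × 4/5 ÷ 16 tbsp/cup × 244 g/cup ≈ 32.5 g

milk: 269.5 g; heavy cream: 44.0 mL; butter: 41.6 g; honey: 576.0 mL; bread flour: 0.4 cup; pumpkin purée: 32.5 g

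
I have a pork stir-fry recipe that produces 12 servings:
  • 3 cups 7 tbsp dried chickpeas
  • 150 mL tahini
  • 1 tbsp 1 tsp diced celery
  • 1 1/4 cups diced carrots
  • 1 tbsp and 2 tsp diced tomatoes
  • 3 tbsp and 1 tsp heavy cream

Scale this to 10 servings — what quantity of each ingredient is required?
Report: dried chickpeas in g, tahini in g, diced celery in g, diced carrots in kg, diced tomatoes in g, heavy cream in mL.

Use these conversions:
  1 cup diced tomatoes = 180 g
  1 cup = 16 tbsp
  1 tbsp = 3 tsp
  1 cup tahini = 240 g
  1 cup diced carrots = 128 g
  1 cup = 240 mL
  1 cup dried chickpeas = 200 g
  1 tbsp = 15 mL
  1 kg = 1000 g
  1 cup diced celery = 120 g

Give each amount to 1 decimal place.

dried chickpeas: 572.9 g; tahini: 125.0 g; diced celery: 8.3 g; diced carrots: 0.1 kg; diced tomatoes: 15.6 g; heavy cream: 41.7 mL

Scaling factor: 10/12 = 5/6.
dried chickpeas: (3 cup + 7 tbsp = 3.4375 cup) × 5/6 × 200 g/cup ≈ 572.9 g
tahini: 150 mL × 5/6 ÷ 240 mL/cup × 240 g/cup = 125.0 g
diced celery: (1 tbsp + 1 tsp = 4/3 tbsp) × 5/6 ÷ 16 tbsp/cup × 120 g/cup ≈ 8.3 g
diced carrots: 1.25 cup × 5/6 × 128 g/cup ÷ 1000 g/kg ≈ 0.1 kg
diced tomatoes: (1 tbsp + 2 tsp = 5/3 tbsp) × 5/6 ÷ 16 tbsp/cup × 180 g/cup ≈ 15.6 g
heavy cream: (3 tbsp + 1 tsp = 10/3 tbsp) × 5/6 × 15 mL/tbsp ≈ 41.7 mL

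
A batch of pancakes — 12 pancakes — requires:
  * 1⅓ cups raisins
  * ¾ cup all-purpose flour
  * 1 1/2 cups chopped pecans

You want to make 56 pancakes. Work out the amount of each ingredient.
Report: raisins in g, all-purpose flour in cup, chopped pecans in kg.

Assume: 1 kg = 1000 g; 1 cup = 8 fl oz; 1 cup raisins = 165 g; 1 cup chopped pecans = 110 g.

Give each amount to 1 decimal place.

raisins: 1026.7 g; all-purpose flour: 3.5 cup; chopped pecans: 0.8 kg

Scaling factor: 56/12 = 14/3.
raisins: 4/3 cup × 14/3 × 165 g/cup ≈ 1026.7 g
all-purpose flour: 0.75 cup × 14/3 = 3.5 cup
chopped pecans: 1.5 cup × 14/3 × 110 g/cup ÷ 1000 g/kg ≈ 0.8 kg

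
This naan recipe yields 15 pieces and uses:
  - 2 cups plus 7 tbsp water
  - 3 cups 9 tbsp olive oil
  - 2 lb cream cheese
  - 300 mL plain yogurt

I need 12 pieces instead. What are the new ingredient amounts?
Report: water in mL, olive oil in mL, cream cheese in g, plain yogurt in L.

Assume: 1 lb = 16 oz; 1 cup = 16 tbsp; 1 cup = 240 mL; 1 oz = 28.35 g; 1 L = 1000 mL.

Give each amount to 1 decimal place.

Scaling factor: 12/15 = 4/5 = 0.8.
water: (2 cup + 7 tbsp = 2.4375 cup) × 4/5 × 240 mL/cup = 468.0 mL
olive oil: (3 cup + 9 tbsp = 3.5625 cup) × 4/5 × 240 mL/cup = 684.0 mL
cream cheese: 2 lb × 4/5 × 16 oz/lb × 28.35 g/oz ≈ 725.8 g
plain yogurt: 300 mL × 4/5 ÷ 1000 mL/L ≈ 0.2 L

water: 468.0 mL; olive oil: 684.0 mL; cream cheese: 725.8 g; plain yogurt: 0.2 L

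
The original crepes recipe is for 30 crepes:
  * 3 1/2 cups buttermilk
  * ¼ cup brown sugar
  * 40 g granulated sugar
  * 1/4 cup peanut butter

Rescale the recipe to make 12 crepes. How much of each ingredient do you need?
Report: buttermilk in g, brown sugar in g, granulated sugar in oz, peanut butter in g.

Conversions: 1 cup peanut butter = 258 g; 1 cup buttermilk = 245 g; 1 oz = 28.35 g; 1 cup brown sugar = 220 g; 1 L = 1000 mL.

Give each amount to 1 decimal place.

buttermilk: 343.0 g; brown sugar: 22.0 g; granulated sugar: 0.6 oz; peanut butter: 25.8 g

Scaling factor: 12/30 = 2/5 = 0.4.
buttermilk: 3.5 cup × 2/5 × 245 g/cup = 343.0 g
brown sugar: 0.25 cup × 2/5 × 220 g/cup = 22.0 g
granulated sugar: 40 g × 2/5 ÷ 28.35 g/oz ≈ 0.6 oz
peanut butter: 0.25 cup × 2/5 × 258 g/cup = 25.8 g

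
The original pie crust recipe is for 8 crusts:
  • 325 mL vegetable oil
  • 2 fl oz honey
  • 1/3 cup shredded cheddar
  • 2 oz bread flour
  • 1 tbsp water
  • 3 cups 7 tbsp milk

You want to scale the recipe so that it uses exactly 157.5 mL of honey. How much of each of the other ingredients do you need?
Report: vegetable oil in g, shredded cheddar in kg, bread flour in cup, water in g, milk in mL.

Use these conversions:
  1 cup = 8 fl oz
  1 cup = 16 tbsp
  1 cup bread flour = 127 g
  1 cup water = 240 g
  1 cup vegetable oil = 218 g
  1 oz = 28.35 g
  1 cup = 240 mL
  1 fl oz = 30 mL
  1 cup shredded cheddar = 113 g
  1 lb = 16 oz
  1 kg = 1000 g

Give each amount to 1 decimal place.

The original recipe has 60 mL of honey, so the scaling factor is 157.5 ÷ 60 = 21/8 = 2.625.
vegetable oil: 325 mL × 21/8 ÷ 240 mL/cup × 218 g/cup ≈ 774.9 g
shredded cheddar: 1/3 cup × 21/8 × 113 g/cup ÷ 1000 g/kg ≈ 0.1 kg
bread flour: 2 oz × 21/8 × 28.35 g/oz ÷ 127 g/cup ≈ 1.2 cup
water: 1 tbsp × 21/8 ÷ 16 tbsp/cup × 240 g/cup ≈ 39.4 g
milk: (3 cup + 7 tbsp = 3.4375 cup) × 21/8 × 240 mL/cup ≈ 2165.6 mL

vegetable oil: 774.9 g; shredded cheddar: 0.1 kg; bread flour: 1.2 cup; water: 39.4 g; milk: 2165.6 mL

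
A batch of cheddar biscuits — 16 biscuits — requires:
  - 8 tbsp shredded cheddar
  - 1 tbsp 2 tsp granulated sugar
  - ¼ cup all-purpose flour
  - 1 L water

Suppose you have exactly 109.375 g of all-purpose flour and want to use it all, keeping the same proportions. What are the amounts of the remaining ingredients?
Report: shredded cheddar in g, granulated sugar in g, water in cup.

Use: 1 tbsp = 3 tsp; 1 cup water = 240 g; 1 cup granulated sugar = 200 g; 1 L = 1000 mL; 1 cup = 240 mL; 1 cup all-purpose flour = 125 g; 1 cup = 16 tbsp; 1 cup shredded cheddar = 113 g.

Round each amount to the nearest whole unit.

The original recipe has 31.25 g of all-purpose flour, so the scaling factor is 109.375 ÷ 31.25 = 7/2 = 3.5.
shredded cheddar: 8 tbsp × 7/2 ÷ 16 tbsp/cup × 113 g/cup ≈ 198 g
granulated sugar: (1 tbsp + 2 tsp = 5/3 tbsp) × 7/2 ÷ 16 tbsp/cup × 200 g/cup ≈ 73 g
water: 1 L × 7/2 × 1000 mL/L ÷ 240 mL/cup ≈ 15 cup

shredded cheddar: 198 g; granulated sugar: 73 g; water: 15 cup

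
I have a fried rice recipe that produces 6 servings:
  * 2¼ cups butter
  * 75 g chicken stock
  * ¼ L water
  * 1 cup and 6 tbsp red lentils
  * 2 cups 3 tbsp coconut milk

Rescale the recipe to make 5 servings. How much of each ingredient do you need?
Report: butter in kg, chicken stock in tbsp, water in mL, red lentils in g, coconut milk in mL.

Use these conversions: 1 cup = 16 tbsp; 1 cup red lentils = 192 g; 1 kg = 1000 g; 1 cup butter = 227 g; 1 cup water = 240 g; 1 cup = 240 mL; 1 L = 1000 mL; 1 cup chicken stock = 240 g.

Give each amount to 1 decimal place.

Scaling factor: 5/6.
butter: 2.25 cup × 5/6 × 227 g/cup ÷ 1000 g/kg ≈ 0.4 kg
chicken stock: 75 g × 5/6 ÷ 240 g/cup × 16 tbsp/cup ≈ 4.2 tbsp
water: 0.25 L × 5/6 × 1000 mL/L ≈ 208.3 mL
red lentils: (1 cup + 6 tbsp = 1.375 cup) × 5/6 × 192 g/cup = 220.0 g
coconut milk: (2 cup + 3 tbsp = 2.1875 cup) × 5/6 × 240 mL/cup = 437.5 mL

butter: 0.4 kg; chicken stock: 4.2 tbsp; water: 208.3 mL; red lentils: 220.0 g; coconut milk: 437.5 mL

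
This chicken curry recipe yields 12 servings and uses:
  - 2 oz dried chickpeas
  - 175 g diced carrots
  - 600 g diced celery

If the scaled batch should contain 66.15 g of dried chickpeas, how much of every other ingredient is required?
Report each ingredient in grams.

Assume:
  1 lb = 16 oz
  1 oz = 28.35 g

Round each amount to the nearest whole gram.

diced carrots: 204 g; diced celery: 700 g

The original recipe has 56.7 g of dried chickpeas, so the scaling factor is 66.15 ÷ 56.7 = 7/6.
diced carrots: 175 g × 7/6 ≈ 204 g
diced celery: 600 g × 7/6 = 700 g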